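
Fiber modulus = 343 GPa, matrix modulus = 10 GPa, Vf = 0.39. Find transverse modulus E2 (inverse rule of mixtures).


1/E2 = Vf/Ef + (1-Vf)/Em = 0.39/343 + 0.61/10
E2 = 16.09 GPa

16.09 GPa


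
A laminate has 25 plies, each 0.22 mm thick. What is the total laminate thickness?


h = n * t_ply = 25 * 0.22 = 5.5 mm

5.5 mm


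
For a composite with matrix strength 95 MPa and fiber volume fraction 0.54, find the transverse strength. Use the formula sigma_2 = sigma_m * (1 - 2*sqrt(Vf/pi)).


factor = 1 - 2*sqrt(0.54/pi) = 0.1708
sigma_2 = 95 * 0.1708 = 16.23 MPa

16.23 MPa


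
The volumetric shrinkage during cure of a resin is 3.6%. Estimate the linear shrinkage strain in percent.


Linear shrinkage ≈ vol_shrink/3 = 3.6/3 = 1.2%

1.2%


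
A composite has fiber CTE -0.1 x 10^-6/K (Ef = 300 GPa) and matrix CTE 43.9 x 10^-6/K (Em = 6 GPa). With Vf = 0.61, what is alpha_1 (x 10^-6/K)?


E1 = Ef*Vf + Em*(1-Vf) = 185.34
alpha_1 = (alpha_f*Ef*Vf + alpha_m*Em*(1-Vf))/E1 = 0.46 x 10^-6/K

0.46 x 10^-6/K


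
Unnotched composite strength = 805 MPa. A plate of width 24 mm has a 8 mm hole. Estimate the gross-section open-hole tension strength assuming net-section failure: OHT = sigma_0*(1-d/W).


OHT = sigma_0*(1-d/W) = 805*(1-8/24) = 536.7 MPa

536.7 MPa


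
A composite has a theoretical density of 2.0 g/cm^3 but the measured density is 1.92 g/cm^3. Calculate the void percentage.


Void% = (rho_theo - rho_actual)/rho_theo * 100 = (2.0 - 1.92)/2.0 * 100 = 4.0%

4.0%


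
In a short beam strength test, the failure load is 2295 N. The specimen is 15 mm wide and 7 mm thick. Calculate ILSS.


ILSS = 3F/(4bh) = 3*2295/(4*15*7) = 16.39 MPa

16.39 MPa


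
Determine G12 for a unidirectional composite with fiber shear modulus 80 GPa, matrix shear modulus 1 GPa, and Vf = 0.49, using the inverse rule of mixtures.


1/G12 = Vf/Gf + (1-Vf)/Gm = 0.49/80 + 0.51/1
G12 = 1.94 GPa

1.94 GPa


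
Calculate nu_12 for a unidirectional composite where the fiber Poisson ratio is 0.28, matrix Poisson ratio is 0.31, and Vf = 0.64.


nu_12 = nu_f*Vf + nu_m*(1-Vf) = 0.28*0.64 + 0.31*0.36 = 0.2908

0.2908


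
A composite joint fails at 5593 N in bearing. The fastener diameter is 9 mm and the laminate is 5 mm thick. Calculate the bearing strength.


sigma_br = F/(d*h) = 5593/(9*5) = 124.3 MPa

124.3 MPa


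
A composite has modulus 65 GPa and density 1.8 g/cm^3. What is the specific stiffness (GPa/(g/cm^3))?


Specific stiffness = E/rho = 65/1.8 = 36.1 GPa/(g/cm^3)

36.1 GPa/(g/cm^3)


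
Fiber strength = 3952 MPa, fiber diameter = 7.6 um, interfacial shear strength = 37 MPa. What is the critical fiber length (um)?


Lc = sigma_f * d / (2 * tau_i) = 3952 * 7.6 / (2 * 37) = 405.9 um

405.9 um


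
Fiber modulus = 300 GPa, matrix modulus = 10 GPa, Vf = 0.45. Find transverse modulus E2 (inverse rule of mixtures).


1/E2 = Vf/Ef + (1-Vf)/Em = 0.45/300 + 0.55/10
E2 = 17.7 GPa

17.7 GPa


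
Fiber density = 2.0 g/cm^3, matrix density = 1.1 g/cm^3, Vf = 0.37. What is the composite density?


rho_c = rho_f*Vf + rho_m*(1-Vf) = 2.0*0.37 + 1.1*0.63 = 1.433 g/cm^3

1.433 g/cm^3


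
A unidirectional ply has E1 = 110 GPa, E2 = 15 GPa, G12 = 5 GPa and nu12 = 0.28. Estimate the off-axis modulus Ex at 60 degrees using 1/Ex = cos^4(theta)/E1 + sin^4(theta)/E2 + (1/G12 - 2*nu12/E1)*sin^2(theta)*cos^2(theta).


cos^4(60) = 0.0625, sin^4(60) = 0.5625, sin^2(60)*cos^2(60) = 0.1875
1/G12 - 2*nu12/E1 = 1/5 - 2*0.28/110 = 0.194909 GPa^-1
1/Ex = 0.0625/110 + 0.5625/15 + 0.194909*0.1875 = 0.0746136 GPa^-1
Ex = 13.4 GPa

13.4 GPa


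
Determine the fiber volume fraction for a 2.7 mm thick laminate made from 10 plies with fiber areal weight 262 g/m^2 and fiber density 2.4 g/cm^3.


Vf = n * FAW / (rho_f * h * 1000) = 10 * 262 / (2.4 * 2.7 * 1000) = 0.4043

0.4043


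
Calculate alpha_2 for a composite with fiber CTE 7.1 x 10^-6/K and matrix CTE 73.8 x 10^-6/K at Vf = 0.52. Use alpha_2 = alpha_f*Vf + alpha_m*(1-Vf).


alpha_2 = alpha_f*Vf + alpha_m*(1-Vf) = 7.1*0.52 + 73.8*0.48 = 39.1 x 10^-6/K

39.1 x 10^-6/K


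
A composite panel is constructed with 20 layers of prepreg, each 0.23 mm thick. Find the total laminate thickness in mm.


h = n * t_ply = 20 * 0.23 = 4.6 mm

4.6 mm


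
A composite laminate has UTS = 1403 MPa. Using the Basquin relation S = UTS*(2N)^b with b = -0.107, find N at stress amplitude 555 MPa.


N = 0.5 * (S/UTS)^(1/b) = 0.5 * (555/1403)^(1/-0.107) = 2904.8651 cycles

2904.8651 cycles


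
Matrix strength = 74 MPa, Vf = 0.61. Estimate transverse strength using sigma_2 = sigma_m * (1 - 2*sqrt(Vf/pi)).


factor = 1 - 2*sqrt(0.61/pi) = 0.1187
sigma_2 = 74 * 0.1187 = 8.78 MPa

8.78 MPa


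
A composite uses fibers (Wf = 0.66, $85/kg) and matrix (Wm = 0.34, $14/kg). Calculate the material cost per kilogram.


Cost = cost_f*Wf + cost_m*Wm = 85*0.66 + 14*0.34 = $60.86/kg

$60.86/kg


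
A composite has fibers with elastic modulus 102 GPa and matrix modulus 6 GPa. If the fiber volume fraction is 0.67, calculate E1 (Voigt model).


E1 = Ef*Vf + Em*(1-Vf) = 102*0.67 + 6*0.33 = 70.32 GPa

70.32 GPa


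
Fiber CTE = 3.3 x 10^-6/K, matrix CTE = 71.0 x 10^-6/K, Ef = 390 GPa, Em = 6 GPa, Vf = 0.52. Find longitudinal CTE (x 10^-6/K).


E1 = Ef*Vf + Em*(1-Vf) = 205.68
alpha_1 = (alpha_f*Ef*Vf + alpha_m*Em*(1-Vf))/E1 = 4.25 x 10^-6/K

4.25 x 10^-6/K


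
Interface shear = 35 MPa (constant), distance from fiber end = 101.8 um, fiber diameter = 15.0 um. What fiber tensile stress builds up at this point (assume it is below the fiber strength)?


Force balance: sigma_f * (pi*d^2/4) = tau * (pi*d) * x  ->  sigma_f = 4 * tau * x / d
sigma_f = 4 * 35 * 101.8 / 15.0 = 950.1 MPa

950.1 MPa


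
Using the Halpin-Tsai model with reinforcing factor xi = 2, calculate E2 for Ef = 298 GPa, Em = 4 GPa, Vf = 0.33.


eta = (Ef/Em - 1)/(Ef/Em + xi) = (74.5 - 1)/(74.5 + 2) = 0.9608
E2 = Em*(1+xi*eta*Vf)/(1-eta*Vf) = 9.57 GPa

9.57 GPa


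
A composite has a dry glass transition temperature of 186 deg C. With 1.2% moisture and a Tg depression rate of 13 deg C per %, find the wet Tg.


Tg_wet = Tg_dry - k*moisture = 186 - 13*1.2 = 170.4 deg C

170.4 deg C


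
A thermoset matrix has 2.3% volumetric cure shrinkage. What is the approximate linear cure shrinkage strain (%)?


Linear shrinkage ≈ vol_shrink/3 = 2.3/3 = 0.767%

0.767%


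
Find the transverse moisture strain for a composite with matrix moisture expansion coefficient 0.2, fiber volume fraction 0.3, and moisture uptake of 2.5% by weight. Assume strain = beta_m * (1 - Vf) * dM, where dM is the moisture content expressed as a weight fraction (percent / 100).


dM = 2.5/100 = 0.025
strain = beta_m * (1-Vf) * dM = 0.2 * 0.7 * 0.025 = 0.0035

0.0035


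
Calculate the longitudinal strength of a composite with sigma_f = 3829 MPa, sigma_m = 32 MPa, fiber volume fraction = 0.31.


sigma_1 = sigma_f*Vf + sigma_m*(1-Vf) = 3829*0.31 + 32*0.69 = 1209.1 MPa

1209.1 MPa


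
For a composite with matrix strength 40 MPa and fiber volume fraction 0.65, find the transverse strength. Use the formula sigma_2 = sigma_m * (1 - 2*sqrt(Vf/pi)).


factor = 1 - 2*sqrt(0.65/pi) = 0.0903
sigma_2 = 40 * 0.0903 = 3.61 MPa

3.61 MPa


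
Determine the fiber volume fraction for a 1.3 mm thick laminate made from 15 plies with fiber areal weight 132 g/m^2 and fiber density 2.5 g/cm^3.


Vf = n * FAW / (rho_f * h * 1000) = 15 * 132 / (2.5 * 1.3 * 1000) = 0.6092

0.6092


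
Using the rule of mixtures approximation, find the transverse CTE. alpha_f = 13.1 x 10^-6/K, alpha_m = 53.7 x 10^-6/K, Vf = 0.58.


alpha_2 = alpha_f*Vf + alpha_m*(1-Vf) = 13.1*0.58 + 53.7*0.42 = 30.2 x 10^-6/K

30.2 x 10^-6/K


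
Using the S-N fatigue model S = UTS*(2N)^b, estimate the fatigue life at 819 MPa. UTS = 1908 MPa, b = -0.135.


N = 0.5 * (S/UTS)^(1/b) = 0.5 * (819/1908)^(1/-0.135) = 262.8269 cycles

262.8269 cycles


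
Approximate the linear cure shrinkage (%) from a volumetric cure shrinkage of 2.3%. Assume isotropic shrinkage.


Linear shrinkage ≈ vol_shrink/3 = 2.3/3 = 0.767%

0.767%


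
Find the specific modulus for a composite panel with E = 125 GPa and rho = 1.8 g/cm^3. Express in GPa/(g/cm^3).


Specific stiffness = E/rho = 125/1.8 = 69.4 GPa/(g/cm^3)

69.4 GPa/(g/cm^3)


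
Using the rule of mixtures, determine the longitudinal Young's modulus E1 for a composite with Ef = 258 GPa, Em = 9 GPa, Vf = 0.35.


E1 = Ef*Vf + Em*(1-Vf) = 258*0.35 + 9*0.65 = 96.15 GPa

96.15 GPa


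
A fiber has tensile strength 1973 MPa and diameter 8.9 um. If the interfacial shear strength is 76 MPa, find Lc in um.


Lc = sigma_f * d / (2 * tau_i) = 1973 * 8.9 / (2 * 76) = 115.5 um

115.5 um


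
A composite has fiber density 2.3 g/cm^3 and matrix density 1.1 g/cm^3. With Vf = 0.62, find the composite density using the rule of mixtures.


rho_c = rho_f*Vf + rho_m*(1-Vf) = 2.3*0.62 + 1.1*0.38 = 1.844 g/cm^3

1.844 g/cm^3


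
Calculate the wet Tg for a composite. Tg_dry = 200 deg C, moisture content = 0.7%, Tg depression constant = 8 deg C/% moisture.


Tg_wet = Tg_dry - k*moisture = 200 - 8*0.7 = 194.4 deg C

194.4 deg C


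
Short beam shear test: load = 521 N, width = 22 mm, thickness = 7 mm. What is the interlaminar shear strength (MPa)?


ILSS = 3F/(4bh) = 3*521/(4*22*7) = 2.54 MPa

2.54 MPa


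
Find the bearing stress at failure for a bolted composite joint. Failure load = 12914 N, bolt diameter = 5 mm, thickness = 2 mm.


sigma_br = F/(d*h) = 12914/(5*2) = 1291.4 MPa

1291.4 MPa


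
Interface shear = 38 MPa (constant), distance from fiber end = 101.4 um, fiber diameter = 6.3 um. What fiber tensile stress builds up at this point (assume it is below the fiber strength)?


Force balance: sigma_f * (pi*d^2/4) = tau * (pi*d) * x  ->  sigma_f = 4 * tau * x / d
sigma_f = 4 * 38 * 101.4 / 6.3 = 2446.5 MPa

2446.5 MPa


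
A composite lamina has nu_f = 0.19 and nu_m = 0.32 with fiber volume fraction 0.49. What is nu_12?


nu_12 = nu_f*Vf + nu_m*(1-Vf) = 0.19*0.49 + 0.32*0.51 = 0.2563

0.2563


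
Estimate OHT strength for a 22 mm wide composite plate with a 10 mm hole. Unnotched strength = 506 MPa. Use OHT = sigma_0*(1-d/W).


OHT = sigma_0*(1-d/W) = 506*(1-10/22) = 276.0 MPa

276.0 MPa


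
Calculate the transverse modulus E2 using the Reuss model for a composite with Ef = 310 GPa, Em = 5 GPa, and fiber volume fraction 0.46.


1/E2 = Vf/Ef + (1-Vf)/Em = 0.46/310 + 0.54/5
E2 = 9.13 GPa

9.13 GPa


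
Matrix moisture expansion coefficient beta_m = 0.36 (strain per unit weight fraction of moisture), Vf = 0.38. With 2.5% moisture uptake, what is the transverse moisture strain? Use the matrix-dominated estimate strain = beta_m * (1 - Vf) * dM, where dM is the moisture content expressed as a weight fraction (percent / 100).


dM = 2.5/100 = 0.025
strain = beta_m * (1-Vf) * dM = 0.36 * 0.62 * 0.025 = 0.00558

0.00558


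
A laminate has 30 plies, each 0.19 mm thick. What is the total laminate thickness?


h = n * t_ply = 30 * 0.19 = 5.7 mm

5.7 mm


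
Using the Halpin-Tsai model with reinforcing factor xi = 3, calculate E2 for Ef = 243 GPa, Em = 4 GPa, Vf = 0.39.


eta = (Ef/Em - 1)/(Ef/Em + xi) = (60.75 - 1)/(60.75 + 3) = 0.9373
E2 = Em*(1+xi*eta*Vf)/(1-eta*Vf) = 13.22 GPa

13.22 GPa


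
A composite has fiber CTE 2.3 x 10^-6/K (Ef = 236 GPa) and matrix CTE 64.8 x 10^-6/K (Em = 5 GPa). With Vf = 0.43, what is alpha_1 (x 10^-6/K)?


E1 = Ef*Vf + Em*(1-Vf) = 104.33
alpha_1 = (alpha_f*Ef*Vf + alpha_m*Em*(1-Vf))/E1 = 4.01 x 10^-6/K

4.01 x 10^-6/K


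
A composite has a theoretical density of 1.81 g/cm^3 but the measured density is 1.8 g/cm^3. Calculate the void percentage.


Void% = (rho_theo - rho_actual)/rho_theo * 100 = (1.81 - 1.8)/1.81 * 100 = 0.55%

0.55%


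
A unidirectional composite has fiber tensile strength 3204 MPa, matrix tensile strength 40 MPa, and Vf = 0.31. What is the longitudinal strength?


sigma_1 = sigma_f*Vf + sigma_m*(1-Vf) = 3204*0.31 + 40*0.69 = 1020.8 MPa

1020.8 MPa


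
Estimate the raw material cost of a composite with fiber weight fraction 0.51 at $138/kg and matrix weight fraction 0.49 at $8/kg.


Cost = cost_f*Wf + cost_m*Wm = 138*0.51 + 8*0.49 = $74.3/kg

$74.3/kg


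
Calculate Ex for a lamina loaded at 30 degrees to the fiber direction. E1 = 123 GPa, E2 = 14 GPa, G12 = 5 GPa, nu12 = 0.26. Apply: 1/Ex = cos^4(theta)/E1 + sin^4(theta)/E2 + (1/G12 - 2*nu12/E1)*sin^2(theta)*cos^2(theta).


cos^4(30) = 0.5625, sin^4(30) = 0.0625, sin^2(30)*cos^2(30) = 0.1875
1/G12 - 2*nu12/E1 = 1/5 - 2*0.26/123 = 0.195772 GPa^-1
1/Ex = 0.5625/123 + 0.0625/14 + 0.195772*0.1875 = 0.0457448 GPa^-1
Ex = 21.86 GPa

21.86 GPa


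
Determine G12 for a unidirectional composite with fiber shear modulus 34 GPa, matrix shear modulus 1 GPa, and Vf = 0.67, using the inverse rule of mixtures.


1/G12 = Vf/Gf + (1-Vf)/Gm = 0.67/34 + 0.33/1
G12 = 2.86 GPa

2.86 GPa


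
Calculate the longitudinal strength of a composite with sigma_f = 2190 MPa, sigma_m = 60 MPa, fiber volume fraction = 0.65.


sigma_1 = sigma_f*Vf + sigma_m*(1-Vf) = 2190*0.65 + 60*0.35 = 1444.5 MPa

1444.5 MPa


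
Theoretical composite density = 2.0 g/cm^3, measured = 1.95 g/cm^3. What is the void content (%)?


Void% = (rho_theo - rho_actual)/rho_theo * 100 = (2.0 - 1.95)/2.0 * 100 = 2.5%

2.5%


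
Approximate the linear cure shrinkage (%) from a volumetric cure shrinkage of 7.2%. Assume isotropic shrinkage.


Linear shrinkage ≈ vol_shrink/3 = 7.2/3 = 2.4%

2.4%


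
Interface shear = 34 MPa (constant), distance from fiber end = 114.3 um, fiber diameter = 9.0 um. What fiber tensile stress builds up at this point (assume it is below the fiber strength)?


Force balance: sigma_f * (pi*d^2/4) = tau * (pi*d) * x  ->  sigma_f = 4 * tau * x / d
sigma_f = 4 * 34 * 114.3 / 9.0 = 1727.2 MPa

1727.2 MPa


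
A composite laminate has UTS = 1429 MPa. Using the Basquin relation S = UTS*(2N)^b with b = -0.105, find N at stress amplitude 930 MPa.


N = 0.5 * (S/UTS)^(1/b) = 0.5 * (930/1429)^(1/-0.105) = 29.8972 cycles

29.8972 cycles


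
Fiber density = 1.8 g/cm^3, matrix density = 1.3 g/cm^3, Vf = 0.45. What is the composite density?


rho_c = rho_f*Vf + rho_m*(1-Vf) = 1.8*0.45 + 1.3*0.55 = 1.525 g/cm^3

1.525 g/cm^3


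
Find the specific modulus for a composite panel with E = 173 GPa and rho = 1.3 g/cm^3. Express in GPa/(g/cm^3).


Specific stiffness = E/rho = 173/1.3 = 133.1 GPa/(g/cm^3)

133.1 GPa/(g/cm^3)


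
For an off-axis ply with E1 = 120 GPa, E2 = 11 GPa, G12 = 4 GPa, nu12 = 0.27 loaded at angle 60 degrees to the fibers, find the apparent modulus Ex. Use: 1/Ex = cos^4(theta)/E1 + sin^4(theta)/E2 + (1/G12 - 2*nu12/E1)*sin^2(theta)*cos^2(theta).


cos^4(60) = 0.0625, sin^4(60) = 0.5625, sin^2(60)*cos^2(60) = 0.1875
1/G12 - 2*nu12/E1 = 1/4 - 2*0.27/120 = 0.2455 GPa^-1
1/Ex = 0.0625/120 + 0.5625/11 + 0.2455*0.1875 = 0.0976884 GPa^-1
Ex = 10.24 GPa

10.24 GPa


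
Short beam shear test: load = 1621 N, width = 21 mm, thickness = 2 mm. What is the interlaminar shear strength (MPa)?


ILSS = 3F/(4bh) = 3*1621/(4*21*2) = 28.95 MPa

28.95 MPa


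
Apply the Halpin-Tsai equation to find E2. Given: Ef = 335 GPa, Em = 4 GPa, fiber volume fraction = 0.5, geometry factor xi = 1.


eta = (Ef/Em - 1)/(Ef/Em + xi) = (83.75 - 1)/(83.75 + 1) = 0.9764
E2 = Em*(1+xi*eta*Vf)/(1-eta*Vf) = 11.63 GPa

11.63 GPa


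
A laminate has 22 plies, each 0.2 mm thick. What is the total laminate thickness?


h = n * t_ply = 22 * 0.2 = 4.4 mm

4.4 mm


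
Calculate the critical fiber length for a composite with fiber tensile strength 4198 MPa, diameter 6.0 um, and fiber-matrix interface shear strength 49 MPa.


Lc = sigma_f * d / (2 * tau_i) = 4198 * 6.0 / (2 * 49) = 257.0 um

257.0 um


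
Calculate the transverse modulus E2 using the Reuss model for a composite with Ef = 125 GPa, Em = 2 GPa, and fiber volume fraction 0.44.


1/E2 = Vf/Ef + (1-Vf)/Em = 0.44/125 + 0.56/2
E2 = 3.53 GPa

3.53 GPa


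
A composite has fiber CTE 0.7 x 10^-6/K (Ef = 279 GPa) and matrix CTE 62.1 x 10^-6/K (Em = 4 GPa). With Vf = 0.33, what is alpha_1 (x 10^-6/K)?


E1 = Ef*Vf + Em*(1-Vf) = 94.75
alpha_1 = (alpha_f*Ef*Vf + alpha_m*Em*(1-Vf))/E1 = 2.44 x 10^-6/K

2.44 x 10^-6/K


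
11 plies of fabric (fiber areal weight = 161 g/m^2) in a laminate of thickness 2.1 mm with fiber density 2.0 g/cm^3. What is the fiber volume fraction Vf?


Vf = n * FAW / (rho_f * h * 1000) = 11 * 161 / (2.0 * 2.1 * 1000) = 0.4217

0.4217


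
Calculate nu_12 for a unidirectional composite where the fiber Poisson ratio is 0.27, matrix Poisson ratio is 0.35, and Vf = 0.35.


nu_12 = nu_f*Vf + nu_m*(1-Vf) = 0.27*0.35 + 0.35*0.65 = 0.322

0.322


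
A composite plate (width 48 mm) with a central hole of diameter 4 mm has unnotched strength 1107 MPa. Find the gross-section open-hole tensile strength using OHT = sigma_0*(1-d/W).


OHT = sigma_0*(1-d/W) = 1107*(1-4/48) = 1014.8 MPa

1014.8 MPa


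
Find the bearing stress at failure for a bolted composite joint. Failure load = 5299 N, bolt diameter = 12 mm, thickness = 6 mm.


sigma_br = F/(d*h) = 5299/(12*6) = 73.6 MPa

73.6 MPa


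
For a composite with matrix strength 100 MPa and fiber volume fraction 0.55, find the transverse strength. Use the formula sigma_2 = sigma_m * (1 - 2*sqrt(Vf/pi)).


factor = 1 - 2*sqrt(0.55/pi) = 0.1632
sigma_2 = 100 * 0.1632 = 16.32 MPa

16.32 MPa


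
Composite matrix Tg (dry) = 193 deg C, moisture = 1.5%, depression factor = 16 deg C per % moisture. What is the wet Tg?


Tg_wet = Tg_dry - k*moisture = 193 - 16*1.5 = 169.0 deg C

169.0 deg C


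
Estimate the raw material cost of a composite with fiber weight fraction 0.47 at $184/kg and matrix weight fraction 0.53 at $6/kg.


Cost = cost_f*Wf + cost_m*Wm = 184*0.47 + 6*0.53 = $89.66/kg

$89.66/kg


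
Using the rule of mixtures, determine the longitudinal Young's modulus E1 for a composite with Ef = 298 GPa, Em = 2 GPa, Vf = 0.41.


E1 = Ef*Vf + Em*(1-Vf) = 298*0.41 + 2*0.59 = 123.36 GPa

123.36 GPa


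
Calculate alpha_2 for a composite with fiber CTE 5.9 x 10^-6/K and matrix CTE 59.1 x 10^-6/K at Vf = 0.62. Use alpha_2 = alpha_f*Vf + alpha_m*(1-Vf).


alpha_2 = alpha_f*Vf + alpha_m*(1-Vf) = 5.9*0.62 + 59.1*0.38 = 26.1 x 10^-6/K

26.1 x 10^-6/K


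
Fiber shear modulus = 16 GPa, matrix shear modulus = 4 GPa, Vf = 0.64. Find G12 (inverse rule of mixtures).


1/G12 = Vf/Gf + (1-Vf)/Gm = 0.64/16 + 0.36/4
G12 = 7.69 GPa

7.69 GPa


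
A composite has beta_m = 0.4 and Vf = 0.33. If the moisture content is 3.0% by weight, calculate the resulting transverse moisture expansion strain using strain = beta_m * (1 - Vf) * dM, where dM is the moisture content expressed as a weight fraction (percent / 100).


dM = 3.0/100 = 0.03
strain = beta_m * (1-Vf) * dM = 0.4 * 0.67 * 0.03 = 0.00804

0.00804


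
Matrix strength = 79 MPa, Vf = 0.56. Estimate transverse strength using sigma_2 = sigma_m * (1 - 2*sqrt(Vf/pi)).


factor = 1 - 2*sqrt(0.56/pi) = 0.1556
sigma_2 = 79 * 0.1556 = 12.29 MPa

12.29 MPa


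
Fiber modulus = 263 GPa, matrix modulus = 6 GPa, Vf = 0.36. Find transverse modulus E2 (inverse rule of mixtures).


1/E2 = Vf/Ef + (1-Vf)/Em = 0.36/263 + 0.64/6
E2 = 9.26 GPa

9.26 GPa


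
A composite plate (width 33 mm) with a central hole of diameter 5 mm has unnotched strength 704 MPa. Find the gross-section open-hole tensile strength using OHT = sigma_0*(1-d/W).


OHT = sigma_0*(1-d/W) = 704*(1-5/33) = 597.3 MPa

597.3 MPa


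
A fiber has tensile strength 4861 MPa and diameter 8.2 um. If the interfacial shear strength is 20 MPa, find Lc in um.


Lc = sigma_f * d / (2 * tau_i) = 4861 * 8.2 / (2 * 20) = 996.5 um

996.5 um


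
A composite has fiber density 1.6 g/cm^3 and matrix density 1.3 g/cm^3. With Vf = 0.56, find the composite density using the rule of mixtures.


rho_c = rho_f*Vf + rho_m*(1-Vf) = 1.6*0.56 + 1.3*0.44 = 1.468 g/cm^3

1.468 g/cm^3


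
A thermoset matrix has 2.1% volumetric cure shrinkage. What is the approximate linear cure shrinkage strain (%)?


Linear shrinkage ≈ vol_shrink/3 = 2.1/3 = 0.7%

0.7%


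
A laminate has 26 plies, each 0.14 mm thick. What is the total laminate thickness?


h = n * t_ply = 26 * 0.14 = 3.64 mm

3.64 mm


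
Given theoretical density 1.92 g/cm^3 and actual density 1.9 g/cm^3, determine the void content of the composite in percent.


Void% = (rho_theo - rho_actual)/rho_theo * 100 = (1.92 - 1.9)/1.92 * 100 = 1.04%

1.04%


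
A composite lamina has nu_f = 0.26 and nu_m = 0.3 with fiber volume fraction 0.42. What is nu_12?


nu_12 = nu_f*Vf + nu_m*(1-Vf) = 0.26*0.42 + 0.3*0.58 = 0.2832

0.2832


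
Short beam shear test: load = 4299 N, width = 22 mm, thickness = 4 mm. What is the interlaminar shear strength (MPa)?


ILSS = 3F/(4bh) = 3*4299/(4*22*4) = 36.64 MPa

36.64 MPa


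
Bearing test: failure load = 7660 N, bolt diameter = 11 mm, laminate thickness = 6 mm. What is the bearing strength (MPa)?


sigma_br = F/(d*h) = 7660/(11*6) = 116.1 MPa

116.1 MPa


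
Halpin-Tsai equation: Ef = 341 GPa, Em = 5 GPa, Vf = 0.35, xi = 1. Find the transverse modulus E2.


eta = (Ef/Em - 1)/(Ef/Em + xi) = (68.2 - 1)/(68.2 + 1) = 0.9711
E2 = Em*(1+xi*eta*Vf)/(1-eta*Vf) = 10.15 GPa

10.15 GPa


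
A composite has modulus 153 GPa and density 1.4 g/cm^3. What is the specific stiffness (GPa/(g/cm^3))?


Specific stiffness = E/rho = 153/1.4 = 109.3 GPa/(g/cm^3)

109.3 GPa/(g/cm^3)


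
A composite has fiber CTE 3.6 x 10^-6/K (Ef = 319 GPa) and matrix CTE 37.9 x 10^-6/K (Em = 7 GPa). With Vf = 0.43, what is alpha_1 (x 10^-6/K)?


E1 = Ef*Vf + Em*(1-Vf) = 141.16
alpha_1 = (alpha_f*Ef*Vf + alpha_m*Em*(1-Vf))/E1 = 4.57 x 10^-6/K

4.57 x 10^-6/K


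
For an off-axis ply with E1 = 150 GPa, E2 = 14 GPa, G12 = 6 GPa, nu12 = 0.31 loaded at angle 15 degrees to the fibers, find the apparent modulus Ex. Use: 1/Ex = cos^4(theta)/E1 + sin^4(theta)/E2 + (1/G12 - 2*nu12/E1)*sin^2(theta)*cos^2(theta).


cos^4(15) = 0.870513, sin^4(15) = 0.004487, sin^2(15)*cos^2(15) = 0.0625
1/G12 - 2*nu12/E1 = 1/6 - 2*0.31/150 = 0.162533 GPa^-1
1/Ex = 0.870513/150 + 0.004487/14 + 0.162533*0.0625 = 0.0162823 GPa^-1
Ex = 61.42 GPa

61.42 GPa


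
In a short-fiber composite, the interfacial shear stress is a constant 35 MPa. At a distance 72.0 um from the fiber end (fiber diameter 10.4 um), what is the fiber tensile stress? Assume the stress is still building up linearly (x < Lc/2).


Force balance: sigma_f * (pi*d^2/4) = tau * (pi*d) * x  ->  sigma_f = 4 * tau * x / d
sigma_f = 4 * 35 * 72.0 / 10.4 = 969.2 MPa

969.2 MPa


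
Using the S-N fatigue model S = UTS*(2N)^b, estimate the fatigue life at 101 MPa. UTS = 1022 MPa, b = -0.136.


N = 0.5 * (S/UTS)^(1/b) = 0.5 * (101/1022)^(1/-0.136) = 1.2292e+07 cycles

1.2292e+07 cycles


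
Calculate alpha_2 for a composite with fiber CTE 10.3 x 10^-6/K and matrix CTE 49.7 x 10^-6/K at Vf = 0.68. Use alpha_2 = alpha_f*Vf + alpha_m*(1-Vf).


alpha_2 = alpha_f*Vf + alpha_m*(1-Vf) = 10.3*0.68 + 49.7*0.32 = 22.9 x 10^-6/K

22.9 x 10^-6/K


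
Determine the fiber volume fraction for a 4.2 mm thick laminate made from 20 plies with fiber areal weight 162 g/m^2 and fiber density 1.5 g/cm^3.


Vf = n * FAW / (rho_f * h * 1000) = 20 * 162 / (1.5 * 4.2 * 1000) = 0.5143

0.5143


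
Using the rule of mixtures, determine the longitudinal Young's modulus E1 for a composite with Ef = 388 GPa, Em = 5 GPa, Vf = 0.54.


E1 = Ef*Vf + Em*(1-Vf) = 388*0.54 + 5*0.46 = 211.82 GPa

211.82 GPa


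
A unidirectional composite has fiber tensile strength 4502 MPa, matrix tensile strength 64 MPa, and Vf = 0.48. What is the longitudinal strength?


sigma_1 = sigma_f*Vf + sigma_m*(1-Vf) = 4502*0.48 + 64*0.52 = 2194.2 MPa

2194.2 MPa


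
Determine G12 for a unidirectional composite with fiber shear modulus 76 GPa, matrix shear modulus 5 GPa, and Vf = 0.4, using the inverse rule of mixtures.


1/G12 = Vf/Gf + (1-Vf)/Gm = 0.4/76 + 0.6/5
G12 = 7.98 GPa

7.98 GPa


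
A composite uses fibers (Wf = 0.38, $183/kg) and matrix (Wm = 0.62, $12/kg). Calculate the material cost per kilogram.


Cost = cost_f*Wf + cost_m*Wm = 183*0.38 + 12*0.62 = $76.98/kg

$76.98/kg


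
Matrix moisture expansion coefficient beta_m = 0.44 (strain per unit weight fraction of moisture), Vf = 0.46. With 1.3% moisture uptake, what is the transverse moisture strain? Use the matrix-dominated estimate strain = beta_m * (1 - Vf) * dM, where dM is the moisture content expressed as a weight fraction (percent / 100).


dM = 1.3/100 = 0.013
strain = beta_m * (1-Vf) * dM = 0.44 * 0.54 * 0.013 = 0.0030888

0.0030888


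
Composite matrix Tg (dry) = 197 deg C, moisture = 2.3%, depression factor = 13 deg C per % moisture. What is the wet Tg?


Tg_wet = Tg_dry - k*moisture = 197 - 13*2.3 = 167.1 deg C

167.1 deg C


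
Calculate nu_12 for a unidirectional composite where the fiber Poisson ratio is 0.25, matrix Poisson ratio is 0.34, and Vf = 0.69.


nu_12 = nu_f*Vf + nu_m*(1-Vf) = 0.25*0.69 + 0.34*0.31 = 0.2779

0.2779


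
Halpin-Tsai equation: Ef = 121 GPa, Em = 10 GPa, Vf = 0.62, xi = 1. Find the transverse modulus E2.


eta = (Ef/Em - 1)/(Ef/Em + xi) = (12.1 - 1)/(12.1 + 1) = 0.8473
E2 = Em*(1+xi*eta*Vf)/(1-eta*Vf) = 32.14 GPa

32.14 GPa


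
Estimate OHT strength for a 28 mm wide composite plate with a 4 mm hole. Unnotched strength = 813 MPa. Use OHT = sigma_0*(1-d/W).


OHT = sigma_0*(1-d/W) = 813*(1-4/28) = 696.9 MPa

696.9 MPa


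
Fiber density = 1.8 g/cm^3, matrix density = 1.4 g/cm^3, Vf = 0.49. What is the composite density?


rho_c = rho_f*Vf + rho_m*(1-Vf) = 1.8*0.49 + 1.4*0.51 = 1.596 g/cm^3

1.596 g/cm^3


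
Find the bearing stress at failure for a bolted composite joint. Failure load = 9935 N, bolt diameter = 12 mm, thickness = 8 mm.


sigma_br = F/(d*h) = 9935/(12*8) = 103.5 MPa

103.5 MPa


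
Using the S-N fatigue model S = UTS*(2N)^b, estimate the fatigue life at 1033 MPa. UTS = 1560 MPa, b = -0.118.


N = 0.5 * (S/UTS)^(1/b) = 0.5 * (1033/1560)^(1/-0.118) = 16.4484 cycles

16.4484 cycles


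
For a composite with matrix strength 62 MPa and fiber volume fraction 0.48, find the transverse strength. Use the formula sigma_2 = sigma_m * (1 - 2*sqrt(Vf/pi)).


factor = 1 - 2*sqrt(0.48/pi) = 0.2182
sigma_2 = 62 * 0.2182 = 13.53 MPa

13.53 MPa


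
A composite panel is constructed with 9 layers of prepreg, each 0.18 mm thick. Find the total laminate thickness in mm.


h = n * t_ply = 9 * 0.18 = 1.62 mm

1.62 mm


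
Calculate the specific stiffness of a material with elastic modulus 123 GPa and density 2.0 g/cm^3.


Specific stiffness = E/rho = 123/2.0 = 61.5 GPa/(g/cm^3)

61.5 GPa/(g/cm^3)


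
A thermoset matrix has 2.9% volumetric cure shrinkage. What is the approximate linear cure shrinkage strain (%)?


Linear shrinkage ≈ vol_shrink/3 = 2.9/3 = 0.967%

0.967%


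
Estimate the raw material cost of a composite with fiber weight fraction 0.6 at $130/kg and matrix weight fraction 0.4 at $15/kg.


Cost = cost_f*Wf + cost_m*Wm = 130*0.6 + 15*0.4 = $84.0/kg

$84.0/kg


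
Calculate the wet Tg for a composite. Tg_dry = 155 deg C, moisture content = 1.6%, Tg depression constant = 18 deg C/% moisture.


Tg_wet = Tg_dry - k*moisture = 155 - 18*1.6 = 126.2 deg C

126.2 deg C


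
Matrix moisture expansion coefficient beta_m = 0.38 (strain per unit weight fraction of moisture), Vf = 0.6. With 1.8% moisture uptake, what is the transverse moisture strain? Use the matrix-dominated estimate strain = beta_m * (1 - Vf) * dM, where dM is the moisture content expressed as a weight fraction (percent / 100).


dM = 1.8/100 = 0.018
strain = beta_m * (1-Vf) * dM = 0.38 * 0.4 * 0.018 = 0.002736

0.002736


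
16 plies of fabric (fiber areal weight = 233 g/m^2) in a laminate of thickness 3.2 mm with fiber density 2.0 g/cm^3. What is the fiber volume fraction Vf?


Vf = n * FAW / (rho_f * h * 1000) = 16 * 233 / (2.0 * 3.2 * 1000) = 0.5825

0.5825


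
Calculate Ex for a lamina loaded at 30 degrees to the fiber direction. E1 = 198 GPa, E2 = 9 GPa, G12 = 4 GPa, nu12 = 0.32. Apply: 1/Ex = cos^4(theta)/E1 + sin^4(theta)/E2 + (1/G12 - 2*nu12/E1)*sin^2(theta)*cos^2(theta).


cos^4(30) = 0.5625, sin^4(30) = 0.0625, sin^2(30)*cos^2(30) = 0.1875
1/G12 - 2*nu12/E1 = 1/4 - 2*0.32/198 = 0.246768 GPa^-1
1/Ex = 0.5625/198 + 0.0625/9 + 0.246768*0.1875 = 0.0560543 GPa^-1
Ex = 17.84 GPa

17.84 GPa


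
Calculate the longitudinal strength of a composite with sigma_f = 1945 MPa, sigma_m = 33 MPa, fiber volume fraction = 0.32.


sigma_1 = sigma_f*Vf + sigma_m*(1-Vf) = 1945*0.32 + 33*0.68 = 644.8 MPa

644.8 MPa


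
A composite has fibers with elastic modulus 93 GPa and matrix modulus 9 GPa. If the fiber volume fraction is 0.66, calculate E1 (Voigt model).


E1 = Ef*Vf + Em*(1-Vf) = 93*0.66 + 9*0.34 = 64.44 GPa

64.44 GPa


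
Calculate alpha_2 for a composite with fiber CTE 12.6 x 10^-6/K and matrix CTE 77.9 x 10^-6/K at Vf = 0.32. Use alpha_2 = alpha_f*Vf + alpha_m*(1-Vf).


alpha_2 = alpha_f*Vf + alpha_m*(1-Vf) = 12.6*0.32 + 77.9*0.68 = 57.0 x 10^-6/K

57.0 x 10^-6/K


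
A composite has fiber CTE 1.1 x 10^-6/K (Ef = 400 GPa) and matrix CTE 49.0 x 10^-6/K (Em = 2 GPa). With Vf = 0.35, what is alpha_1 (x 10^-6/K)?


E1 = Ef*Vf + Em*(1-Vf) = 141.3
alpha_1 = (alpha_f*Ef*Vf + alpha_m*Em*(1-Vf))/E1 = 1.54 x 10^-6/K

1.54 x 10^-6/K


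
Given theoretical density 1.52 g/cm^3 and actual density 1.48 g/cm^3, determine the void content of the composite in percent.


Void% = (rho_theo - rho_actual)/rho_theo * 100 = (1.52 - 1.48)/1.52 * 100 = 2.63%

2.63%


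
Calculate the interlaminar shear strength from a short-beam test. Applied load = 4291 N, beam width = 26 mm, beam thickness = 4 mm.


ILSS = 3F/(4bh) = 3*4291/(4*26*4) = 30.94 MPa

30.94 MPa


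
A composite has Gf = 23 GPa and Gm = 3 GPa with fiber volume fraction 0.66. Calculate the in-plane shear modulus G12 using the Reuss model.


1/G12 = Vf/Gf + (1-Vf)/Gm = 0.66/23 + 0.34/3
G12 = 7.04 GPa

7.04 GPa


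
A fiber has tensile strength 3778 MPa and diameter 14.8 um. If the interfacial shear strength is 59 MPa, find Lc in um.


Lc = sigma_f * d / (2 * tau_i) = 3778 * 14.8 / (2 * 59) = 473.9 um

473.9 um


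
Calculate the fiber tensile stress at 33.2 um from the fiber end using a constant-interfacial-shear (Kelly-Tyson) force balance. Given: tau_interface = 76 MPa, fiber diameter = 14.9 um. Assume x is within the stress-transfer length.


Force balance: sigma_f * (pi*d^2/4) = tau * (pi*d) * x  ->  sigma_f = 4 * tau * x / d
sigma_f = 4 * 76 * 33.2 / 14.9 = 677.4 MPa

677.4 MPa


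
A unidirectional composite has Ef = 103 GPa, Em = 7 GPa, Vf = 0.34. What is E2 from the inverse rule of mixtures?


1/E2 = Vf/Ef + (1-Vf)/Em = 0.34/103 + 0.66/7
E2 = 10.25 GPa

10.25 GPa


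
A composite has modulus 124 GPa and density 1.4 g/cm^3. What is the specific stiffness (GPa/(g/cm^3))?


Specific stiffness = E/rho = 124/1.4 = 88.6 GPa/(g/cm^3)

88.6 GPa/(g/cm^3)


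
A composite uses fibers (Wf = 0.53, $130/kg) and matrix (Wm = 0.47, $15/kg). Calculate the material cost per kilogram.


Cost = cost_f*Wf + cost_m*Wm = 130*0.53 + 15*0.47 = $75.95/kg

$75.95/kg


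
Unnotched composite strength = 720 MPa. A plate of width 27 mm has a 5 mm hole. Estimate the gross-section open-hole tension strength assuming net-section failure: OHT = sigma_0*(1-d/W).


OHT = sigma_0*(1-d/W) = 720*(1-5/27) = 586.7 MPa

586.7 MPa


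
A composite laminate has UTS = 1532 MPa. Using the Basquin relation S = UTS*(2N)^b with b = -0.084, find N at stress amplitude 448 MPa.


N = 0.5 * (S/UTS)^(1/b) = 0.5 * (448/1532)^(1/-0.084) = 1.1373e+06 cycles

1.1373e+06 cycles


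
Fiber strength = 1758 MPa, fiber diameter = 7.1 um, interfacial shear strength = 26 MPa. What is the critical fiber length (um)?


Lc = sigma_f * d / (2 * tau_i) = 1758 * 7.1 / (2 * 26) = 240.0 um

240.0 um


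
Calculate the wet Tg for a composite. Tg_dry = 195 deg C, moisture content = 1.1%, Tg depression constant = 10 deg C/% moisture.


Tg_wet = Tg_dry - k*moisture = 195 - 10*1.1 = 184.0 deg C

184.0 deg C


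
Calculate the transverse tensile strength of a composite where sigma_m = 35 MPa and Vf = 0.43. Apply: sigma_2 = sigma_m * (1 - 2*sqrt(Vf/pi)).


factor = 1 - 2*sqrt(0.43/pi) = 0.2601
sigma_2 = 35 * 0.2601 = 9.1 MPa

9.1 MPa


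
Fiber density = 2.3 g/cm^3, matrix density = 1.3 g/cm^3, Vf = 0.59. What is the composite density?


rho_c = rho_f*Vf + rho_m*(1-Vf) = 2.3*0.59 + 1.3*0.41 = 1.89 g/cm^3

1.89 g/cm^3


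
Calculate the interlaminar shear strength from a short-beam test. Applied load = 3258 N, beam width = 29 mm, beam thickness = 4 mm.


ILSS = 3F/(4bh) = 3*3258/(4*29*4) = 21.06 MPa

21.06 MPa


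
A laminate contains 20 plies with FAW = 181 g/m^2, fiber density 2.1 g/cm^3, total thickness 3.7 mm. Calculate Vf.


Vf = n * FAW / (rho_f * h * 1000) = 20 * 181 / (2.1 * 3.7 * 1000) = 0.4659

0.4659


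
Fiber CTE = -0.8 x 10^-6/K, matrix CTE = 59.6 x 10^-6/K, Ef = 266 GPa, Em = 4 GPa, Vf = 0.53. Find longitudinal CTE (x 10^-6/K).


E1 = Ef*Vf + Em*(1-Vf) = 142.86
alpha_1 = (alpha_f*Ef*Vf + alpha_m*Em*(1-Vf))/E1 = -0.01 x 10^-6/K

-0.01 x 10^-6/K


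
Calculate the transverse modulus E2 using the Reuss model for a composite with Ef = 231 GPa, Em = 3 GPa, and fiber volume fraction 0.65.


1/E2 = Vf/Ef + (1-Vf)/Em = 0.65/231 + 0.35/3
E2 = 8.37 GPa

8.37 GPa


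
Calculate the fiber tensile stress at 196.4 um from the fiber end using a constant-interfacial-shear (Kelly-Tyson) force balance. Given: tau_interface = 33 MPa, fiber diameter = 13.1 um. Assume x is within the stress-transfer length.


Force balance: sigma_f * (pi*d^2/4) = tau * (pi*d) * x  ->  sigma_f = 4 * tau * x / d
sigma_f = 4 * 33 * 196.4 / 13.1 = 1979.0 MPa

1979.0 MPa


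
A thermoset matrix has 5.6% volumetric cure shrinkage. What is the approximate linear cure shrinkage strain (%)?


Linear shrinkage ≈ vol_shrink/3 = 5.6/3 = 1.867%

1.867%


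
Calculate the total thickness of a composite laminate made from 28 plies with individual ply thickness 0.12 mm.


h = n * t_ply = 28 * 0.12 = 3.36 mm

3.36 mm


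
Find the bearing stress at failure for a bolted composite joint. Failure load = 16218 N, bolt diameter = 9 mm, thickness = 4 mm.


sigma_br = F/(d*h) = 16218/(9*4) = 450.5 MPa

450.5 MPa


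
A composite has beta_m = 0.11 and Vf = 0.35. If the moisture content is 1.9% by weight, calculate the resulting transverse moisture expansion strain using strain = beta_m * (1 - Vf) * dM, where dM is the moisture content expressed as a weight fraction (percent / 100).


dM = 1.9/100 = 0.019
strain = beta_m * (1-Vf) * dM = 0.11 * 0.65 * 0.019 = 0.0013585

0.0013585


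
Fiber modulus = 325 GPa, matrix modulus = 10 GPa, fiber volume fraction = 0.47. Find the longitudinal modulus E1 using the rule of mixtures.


E1 = Ef*Vf + Em*(1-Vf) = 325*0.47 + 10*0.53 = 158.05 GPa

158.05 GPa


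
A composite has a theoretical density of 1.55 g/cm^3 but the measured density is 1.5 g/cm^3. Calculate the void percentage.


Void% = (rho_theo - rho_actual)/rho_theo * 100 = (1.55 - 1.5)/1.55 * 100 = 3.23%

3.23%


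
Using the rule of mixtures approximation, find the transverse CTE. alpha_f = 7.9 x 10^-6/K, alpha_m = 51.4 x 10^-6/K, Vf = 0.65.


alpha_2 = alpha_f*Vf + alpha_m*(1-Vf) = 7.9*0.65 + 51.4*0.35 = 23.1 x 10^-6/K

23.1 x 10^-6/K


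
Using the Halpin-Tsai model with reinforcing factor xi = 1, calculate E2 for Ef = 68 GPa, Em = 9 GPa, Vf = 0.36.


eta = (Ef/Em - 1)/(Ef/Em + xi) = (7.5556 - 1)/(7.5556 + 1) = 0.7662
E2 = Em*(1+xi*eta*Vf)/(1-eta*Vf) = 15.86 GPa

15.86 GPa


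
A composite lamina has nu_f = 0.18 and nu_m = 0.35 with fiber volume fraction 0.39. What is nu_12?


nu_12 = nu_f*Vf + nu_m*(1-Vf) = 0.18*0.39 + 0.35*0.61 = 0.2837

0.2837


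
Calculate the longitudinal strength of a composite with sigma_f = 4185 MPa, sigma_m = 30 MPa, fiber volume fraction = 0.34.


sigma_1 = sigma_f*Vf + sigma_m*(1-Vf) = 4185*0.34 + 30*0.66 = 1442.7 MPa

1442.7 MPa


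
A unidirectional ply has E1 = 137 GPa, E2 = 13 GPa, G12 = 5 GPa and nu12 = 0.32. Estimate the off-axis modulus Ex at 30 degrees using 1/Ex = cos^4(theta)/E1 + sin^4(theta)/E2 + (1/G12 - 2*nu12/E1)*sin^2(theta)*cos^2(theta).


cos^4(30) = 0.5625, sin^4(30) = 0.0625, sin^2(30)*cos^2(30) = 0.1875
1/G12 - 2*nu12/E1 = 1/5 - 2*0.32/137 = 0.195328 GPa^-1
1/Ex = 0.5625/137 + 0.0625/13 + 0.195328*0.1875 = 0.0455376 GPa^-1
Ex = 21.96 GPa

21.96 GPa


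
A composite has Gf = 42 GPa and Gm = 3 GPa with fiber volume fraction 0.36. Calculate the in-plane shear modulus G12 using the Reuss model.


1/G12 = Vf/Gf + (1-Vf)/Gm = 0.36/42 + 0.64/3
G12 = 4.51 GPa

4.51 GPa


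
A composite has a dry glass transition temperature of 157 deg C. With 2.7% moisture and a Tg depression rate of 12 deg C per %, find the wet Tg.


Tg_wet = Tg_dry - k*moisture = 157 - 12*2.7 = 124.6 deg C

124.6 deg C


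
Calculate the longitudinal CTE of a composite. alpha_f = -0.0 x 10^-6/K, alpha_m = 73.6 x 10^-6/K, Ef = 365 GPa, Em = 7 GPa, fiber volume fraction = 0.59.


E1 = Ef*Vf + Em*(1-Vf) = 218.22
alpha_1 = (alpha_f*Ef*Vf + alpha_m*Em*(1-Vf))/E1 = 0.97 x 10^-6/K

0.97 x 10^-6/K


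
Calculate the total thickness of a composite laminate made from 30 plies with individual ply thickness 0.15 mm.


h = n * t_ply = 30 * 0.15 = 4.5 mm

4.5 mm


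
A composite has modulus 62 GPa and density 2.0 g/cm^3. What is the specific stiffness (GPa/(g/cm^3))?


Specific stiffness = E/rho = 62/2.0 = 31.0 GPa/(g/cm^3)

31.0 GPa/(g/cm^3)


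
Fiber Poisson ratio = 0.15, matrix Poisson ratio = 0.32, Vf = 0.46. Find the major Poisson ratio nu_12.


nu_12 = nu_f*Vf + nu_m*(1-Vf) = 0.15*0.46 + 0.32*0.54 = 0.2418

0.2418


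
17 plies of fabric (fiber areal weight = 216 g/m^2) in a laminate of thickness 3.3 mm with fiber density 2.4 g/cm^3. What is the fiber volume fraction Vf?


Vf = n * FAW / (rho_f * h * 1000) = 17 * 216 / (2.4 * 3.3 * 1000) = 0.4636

0.4636


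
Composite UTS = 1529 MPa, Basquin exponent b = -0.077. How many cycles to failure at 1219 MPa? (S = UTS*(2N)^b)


N = 0.5 * (S/UTS)^(1/b) = 0.5 * (1219/1529)^(1/-0.077) = 9.4829 cycles

9.4829 cycles


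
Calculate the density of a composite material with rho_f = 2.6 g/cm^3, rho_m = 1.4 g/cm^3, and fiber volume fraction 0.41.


rho_c = rho_f*Vf + rho_m*(1-Vf) = 2.6*0.41 + 1.4*0.59 = 1.892 g/cm^3

1.892 g/cm^3


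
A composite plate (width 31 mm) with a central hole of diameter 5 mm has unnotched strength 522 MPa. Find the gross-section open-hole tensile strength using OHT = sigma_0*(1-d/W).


OHT = sigma_0*(1-d/W) = 522*(1-5/31) = 437.8 MPa

437.8 MPa


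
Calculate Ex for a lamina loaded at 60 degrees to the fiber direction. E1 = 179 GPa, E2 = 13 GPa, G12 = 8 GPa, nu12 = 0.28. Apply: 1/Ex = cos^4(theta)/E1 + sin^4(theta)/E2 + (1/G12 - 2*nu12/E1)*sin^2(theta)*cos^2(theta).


cos^4(60) = 0.0625, sin^4(60) = 0.5625, sin^2(60)*cos^2(60) = 0.1875
1/G12 - 2*nu12/E1 = 1/8 - 2*0.28/179 = 0.121872 GPa^-1
1/Ex = 0.0625/179 + 0.5625/13 + 0.121872*0.1875 = 0.0664693 GPa^-1
Ex = 15.04 GPa

15.04 GPa


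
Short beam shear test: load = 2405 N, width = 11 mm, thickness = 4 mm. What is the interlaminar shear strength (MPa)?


ILSS = 3F/(4bh) = 3*2405/(4*11*4) = 40.99 MPa

40.99 MPa


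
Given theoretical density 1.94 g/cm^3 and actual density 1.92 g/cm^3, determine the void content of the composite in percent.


Void% = (rho_theo - rho_actual)/rho_theo * 100 = (1.94 - 1.92)/1.94 * 100 = 1.03%

1.03%
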